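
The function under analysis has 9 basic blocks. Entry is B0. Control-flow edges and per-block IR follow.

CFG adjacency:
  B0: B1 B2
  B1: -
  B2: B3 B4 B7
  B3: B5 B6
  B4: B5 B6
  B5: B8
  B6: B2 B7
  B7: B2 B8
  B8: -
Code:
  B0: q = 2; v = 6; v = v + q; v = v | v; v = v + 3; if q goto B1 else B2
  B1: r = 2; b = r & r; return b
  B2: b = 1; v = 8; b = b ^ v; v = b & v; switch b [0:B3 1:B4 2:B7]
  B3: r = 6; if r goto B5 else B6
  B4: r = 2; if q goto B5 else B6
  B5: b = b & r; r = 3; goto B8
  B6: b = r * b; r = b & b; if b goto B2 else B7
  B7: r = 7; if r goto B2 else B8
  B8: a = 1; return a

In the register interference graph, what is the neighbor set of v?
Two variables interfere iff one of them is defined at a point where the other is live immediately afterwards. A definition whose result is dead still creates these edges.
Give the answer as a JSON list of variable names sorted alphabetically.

Answer: ["b", "q"]

Analysis:
Block summaries:
  B0 def {q,v} use ∅
  B1 def {b,r} use ∅
  B2 def {b,v} use ∅
  B3 def {r} use ∅
  B4 def {r} use {q}
  B5 def {b,r} use {b,r}
  B6 def {b,r} use {b,r}
  B7 def {r} use ∅
  B8 def {a} use ∅

Backward fixpoint:
  B0 li=∅ lo={q}
  B1 li=∅ lo=∅
  B2 li={q} lo={b,q}
  B3 li={b,q} lo={b,q,r}
  B4 li={b,q} lo={b,q,r}
  B5 li={b,r} lo=∅
  B6 li={b,q,r} lo={q}
  B7 li={q} lo={q}
  B8 li=∅ lo=∅

Interference:
  a: ∅
  b: {q,r,v}
  q: {b,r,v}
  r: {b,q}
  v: {b,q}

N(v) = ["b", "q"]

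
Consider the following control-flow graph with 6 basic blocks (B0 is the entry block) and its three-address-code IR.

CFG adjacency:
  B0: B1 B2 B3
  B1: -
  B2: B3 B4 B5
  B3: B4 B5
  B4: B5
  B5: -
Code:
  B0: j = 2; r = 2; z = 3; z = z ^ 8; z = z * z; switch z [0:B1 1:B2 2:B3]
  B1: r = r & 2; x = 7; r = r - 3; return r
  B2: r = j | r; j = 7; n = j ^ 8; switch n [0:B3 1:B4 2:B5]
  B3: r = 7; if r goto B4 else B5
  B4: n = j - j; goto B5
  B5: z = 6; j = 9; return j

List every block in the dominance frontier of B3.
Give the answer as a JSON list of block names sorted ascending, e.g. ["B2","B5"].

idom tree: B1←B0 B2←B0 B3←B0 B4←B0 B5←B0
Join-block Dom:
  B3: preds {B0,B2}: {B0} ∩ {B0,B2} = {B0}; idom=B0
  B4: preds {B2,B3}: {B0,B2} ∩ {B0,B3} = {B0}; idom=B0
  B5: preds {B2,B3,B4}: {B0,B2} ∩ {B0,B3} ∩ {B0,B4} = {B0}; idom=B0

DF walk-up:
  B3←B0: walk · to B0
  B3←B2: walk B2 to B0
  B4←B2: walk B2 to B0
  B4←B3: walk B3 to B0
  B5←B2: walk B2 to B0
  B5←B3: walk B3 to B0
  B5←B4: walk B4 to B0
  B0: DF=∅
  B1: DF=∅
  B2: DF={B3,B4,B5}
  B3: DF={B4,B5}
  B4: DF={B5}
  B5: DF=∅

DF(B3) = ["B4", "B5"]

Answer: ["B4", "B5"]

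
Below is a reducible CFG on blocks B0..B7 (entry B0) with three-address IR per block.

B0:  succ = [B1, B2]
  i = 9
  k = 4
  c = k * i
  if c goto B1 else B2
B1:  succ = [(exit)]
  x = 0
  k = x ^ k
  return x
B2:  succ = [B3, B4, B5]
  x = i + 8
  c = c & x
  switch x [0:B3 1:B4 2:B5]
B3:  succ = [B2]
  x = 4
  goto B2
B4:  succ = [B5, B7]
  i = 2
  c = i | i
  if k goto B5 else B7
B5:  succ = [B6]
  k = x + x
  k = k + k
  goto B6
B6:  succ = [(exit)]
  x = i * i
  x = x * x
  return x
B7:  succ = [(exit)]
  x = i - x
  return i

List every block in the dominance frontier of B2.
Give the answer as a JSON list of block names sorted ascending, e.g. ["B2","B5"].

idom tree: B1←B0 B2←B0 B3←B2 B4←B2 B5←B2 B6←B5 B7←B4
Dom at joins:
  B2: preds {B0,B3}: {B0} ∩ {B0,B2,B3} = {B0}; idom=B0
  B5: preds {B2,B4}: {B0,B2} ∩ {B0,B2,B4} = {B0,B2}; idom=B2

DF walk-up:
  join B2 pred B0: · stop@B0
  join B2 pred B3: B3→B2 stop@B0
  join B5 pred B2: · stop@B2
  join B5 pred B4: B4 stop@B2
  DF(B0)=∅
  DF(B1)=∅
  DF(B2)={B2}
  DF(B3)={B2}
  DF(B4)={B5}
  DF(B5)=∅
  DF(B6)=∅
  DF(B7)=∅

DF(B2) = ["B2"]

Answer: ["B2"]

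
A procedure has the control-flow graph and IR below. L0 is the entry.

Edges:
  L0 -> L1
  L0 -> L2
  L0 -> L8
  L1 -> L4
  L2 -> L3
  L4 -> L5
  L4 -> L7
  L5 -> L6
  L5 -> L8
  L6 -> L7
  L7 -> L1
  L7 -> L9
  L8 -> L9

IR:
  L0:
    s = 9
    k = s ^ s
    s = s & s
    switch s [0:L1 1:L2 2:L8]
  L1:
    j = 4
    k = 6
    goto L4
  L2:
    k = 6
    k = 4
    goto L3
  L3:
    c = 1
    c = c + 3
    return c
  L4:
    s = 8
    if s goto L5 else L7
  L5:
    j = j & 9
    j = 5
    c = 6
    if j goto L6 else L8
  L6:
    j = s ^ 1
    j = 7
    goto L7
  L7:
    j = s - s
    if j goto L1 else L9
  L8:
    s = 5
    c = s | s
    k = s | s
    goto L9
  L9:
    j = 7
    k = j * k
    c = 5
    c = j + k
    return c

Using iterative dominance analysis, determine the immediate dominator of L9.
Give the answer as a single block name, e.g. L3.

idom tree: L1←L0 L2←L0 L3←L2 L4←L1 L5←L4 L6←L5 L7←L4 L8←L0 L9←L0
Dom∩ at merges:
  L1: preds {L0,L7}: {L0} ∩ {L0,L1,L4,L7} = {L0}; idom=L0
  L7: preds {L4,L6}: {L0,L1,L4} ∩ {L0,L1,L4,L5,L6} = {L0,L1,L4}; idom=L4
  L8: preds {L0,L5}: {L0} ∩ {L0,L1,L4,L5} = {L0}; idom=L0
  L9: preds {L7,L8}: {L0,L1,L4,L7} ∩ {L0,L8} = {L0}; idom=L0

idom(L9) = L0

Answer: L0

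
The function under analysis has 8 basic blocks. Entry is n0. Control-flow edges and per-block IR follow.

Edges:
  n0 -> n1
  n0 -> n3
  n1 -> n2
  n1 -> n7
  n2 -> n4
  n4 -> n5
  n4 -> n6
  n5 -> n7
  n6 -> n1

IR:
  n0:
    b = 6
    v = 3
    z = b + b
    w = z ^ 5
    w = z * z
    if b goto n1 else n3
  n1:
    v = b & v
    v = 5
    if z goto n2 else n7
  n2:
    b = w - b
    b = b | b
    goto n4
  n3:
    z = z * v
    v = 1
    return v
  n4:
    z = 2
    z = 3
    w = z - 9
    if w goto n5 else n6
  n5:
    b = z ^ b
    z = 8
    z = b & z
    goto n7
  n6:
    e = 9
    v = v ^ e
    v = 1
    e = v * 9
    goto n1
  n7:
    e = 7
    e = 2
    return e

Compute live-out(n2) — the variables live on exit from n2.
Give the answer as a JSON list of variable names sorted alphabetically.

Per-block:
  n0: {b,v,w,z} / ∅
  n1: {v} / {b,v,z}
  n2: {b} / {b,w}
  n3: {v,z} / {v,z}
  n4: {w,z} / ∅
  n5: {b,z} / {b,z}
  n6: {e,v} / {v}
  n7: {e} / ∅

Backward fixpoint:
  live n0: ∅→{b,v,w,z}
  live n1: {b,v,w,z}→{b,v,w}
  live n2: {b,v,w}→{b,v}
  live n3: {v,z}→∅
  live n4: {b,v}→{b,v,w,z}
  live n5: {b,z}→∅
  live n6: {b,v,w,z}→{b,v,w,z}
  live n7: ∅→∅

live-out(n2) = ["b", "v"]

Answer: ["b", "v"]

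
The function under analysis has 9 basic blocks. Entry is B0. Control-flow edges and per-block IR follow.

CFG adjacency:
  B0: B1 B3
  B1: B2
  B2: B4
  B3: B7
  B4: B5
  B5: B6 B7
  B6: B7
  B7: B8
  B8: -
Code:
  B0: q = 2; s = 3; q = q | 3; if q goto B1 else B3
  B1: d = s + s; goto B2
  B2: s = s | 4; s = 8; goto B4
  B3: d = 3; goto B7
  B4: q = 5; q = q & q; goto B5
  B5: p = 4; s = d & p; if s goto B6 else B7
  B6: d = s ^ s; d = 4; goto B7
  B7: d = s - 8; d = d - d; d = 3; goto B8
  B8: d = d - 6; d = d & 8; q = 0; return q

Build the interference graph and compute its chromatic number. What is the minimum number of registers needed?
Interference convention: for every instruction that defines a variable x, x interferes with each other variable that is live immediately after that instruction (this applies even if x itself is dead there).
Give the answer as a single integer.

Answer: 3

Analysis:
def/use:
  B0 def {q,s} use ∅
  B1 def {d} use {s}
  B2 def {s} use {s}
  B3 def {d} use ∅
  B4 def {q} use ∅
  B5 def {p,s} use {d}
  B6 def {d} use {s}
  B7 def {d} use {s}
  B8 def {d,q} use {d}

Live sets:
  B0: in=∅ out={s}
  B1: in={s} out={d,s}
  B2: in={d,s} out={d}
  B3: in={s} out={s}
  B4: in={d} out={d}
  B5: in={d} out={s}
  B6: in={s} out={s}
  B7: in={s} out={d}
  B8: in={d} out=∅

Interference:
  d — {p,q,s}
  p — {d}
  q — {d,s}
  s — {d,q}

Chromatic number:
  {d,q,s} pairwise interfere (3-clique) ⇒ χ ≥ 3
  3-colouring: R0={d}  R1={p,q}  R2={s}
  χ = 3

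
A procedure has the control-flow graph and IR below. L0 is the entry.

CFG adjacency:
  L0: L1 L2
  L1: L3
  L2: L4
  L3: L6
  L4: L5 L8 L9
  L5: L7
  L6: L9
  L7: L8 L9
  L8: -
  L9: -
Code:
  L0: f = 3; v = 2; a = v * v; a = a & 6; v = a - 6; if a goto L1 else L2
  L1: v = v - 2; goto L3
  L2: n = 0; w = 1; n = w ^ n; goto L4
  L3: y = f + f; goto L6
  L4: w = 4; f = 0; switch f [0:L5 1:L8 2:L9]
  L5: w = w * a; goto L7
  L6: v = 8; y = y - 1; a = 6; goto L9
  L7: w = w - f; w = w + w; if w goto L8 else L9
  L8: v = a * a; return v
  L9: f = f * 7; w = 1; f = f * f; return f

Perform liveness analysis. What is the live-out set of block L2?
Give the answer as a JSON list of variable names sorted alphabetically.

Answer: ["a"]

Working:
Block summaries:
  L0: {a,f,v} / ∅
  L1: {v} / {v}
  L2: {n,w} / ∅
  L3: {y} / {f}
  L4: {f,w} / ∅
  L5: {w} / {a,w}
  L6: {a,v,y} / {y}
  L7: {w} / {f,w}
  L8: {v} / {a}
  L9: {f,w} / {f}

Live sets:
  L0 li=∅ lo={a,f,v}
  L1 li={f,v} lo={f}
  L2 li={a} lo={a}
  L3 li={f} lo={f,y}
  L4 li={a} lo={a,f,w}
  L5 li={a,f,w} lo={a,f,w}
  L6 li={f,y} lo={f}
  L7 li={a,f,w} lo={a,f}
  L8 li={a} lo=∅
  L9 li={f} lo=∅

live-out(L2) = ["a"]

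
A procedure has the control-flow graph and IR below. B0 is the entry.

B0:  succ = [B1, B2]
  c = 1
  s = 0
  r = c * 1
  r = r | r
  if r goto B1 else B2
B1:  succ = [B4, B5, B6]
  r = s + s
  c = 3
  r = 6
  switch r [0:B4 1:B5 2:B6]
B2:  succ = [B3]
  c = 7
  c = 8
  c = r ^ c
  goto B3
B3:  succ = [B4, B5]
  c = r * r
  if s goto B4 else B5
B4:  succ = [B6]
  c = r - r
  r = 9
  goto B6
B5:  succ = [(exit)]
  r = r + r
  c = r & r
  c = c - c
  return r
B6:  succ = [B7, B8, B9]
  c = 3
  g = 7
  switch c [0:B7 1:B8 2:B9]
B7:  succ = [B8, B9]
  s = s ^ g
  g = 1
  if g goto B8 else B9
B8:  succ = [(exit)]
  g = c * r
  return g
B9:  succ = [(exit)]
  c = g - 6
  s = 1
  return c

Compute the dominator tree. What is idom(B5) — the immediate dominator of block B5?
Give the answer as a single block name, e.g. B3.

Answer: B0

Analysis:
idom tree: B1←B0 B2←B0 B3←B2 B4←B0 B5←B0 B6←B0 B7←B6 B8←B6 B9←B6
Dom∩ at merges:
  B4: preds {B1,B3}: {B0,B1} ∩ {B0,B2,B3} = {B0}; idom=B0
  B5: preds {B1,B3}: {B0,B1} ∩ {B0,B2,B3} = {B0}; idom=B0
  B6: preds {B1,B4}: {B0,B1} ∩ {B0,B4} = {B0}; idom=B0
  B8: preds {B6,B7}: {B0,B6} ∩ {B0,B6,B7} = {B0,B6}; idom=B6
  B9: preds {B6,B7}: {B0,B6} ∩ {B0,B6,B7} = {B0,B6}; idom=B6

idom(B5) = B0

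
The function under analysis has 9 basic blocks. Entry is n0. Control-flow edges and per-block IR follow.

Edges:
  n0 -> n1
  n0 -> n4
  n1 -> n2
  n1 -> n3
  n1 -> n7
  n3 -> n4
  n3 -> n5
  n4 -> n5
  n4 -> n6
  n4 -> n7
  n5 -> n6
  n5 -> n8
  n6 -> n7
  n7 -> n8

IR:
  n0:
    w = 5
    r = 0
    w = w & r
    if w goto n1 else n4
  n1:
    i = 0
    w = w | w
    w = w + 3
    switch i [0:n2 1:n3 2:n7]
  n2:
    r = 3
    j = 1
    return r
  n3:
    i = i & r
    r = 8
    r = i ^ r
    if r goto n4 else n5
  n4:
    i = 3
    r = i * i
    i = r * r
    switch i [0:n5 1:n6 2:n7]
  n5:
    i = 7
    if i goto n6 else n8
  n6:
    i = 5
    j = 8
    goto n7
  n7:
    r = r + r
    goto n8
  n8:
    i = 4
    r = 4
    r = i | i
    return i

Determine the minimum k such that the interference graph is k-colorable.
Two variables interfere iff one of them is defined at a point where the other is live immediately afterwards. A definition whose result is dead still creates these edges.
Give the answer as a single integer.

Answer: 3

Derivation:
Block summaries:
  n0 def {r,w} use ∅
  n1 def {i,w} use {w}
  n2 def {j,r} use ∅
  n3 def {i,r} use {i,r}
  n4 def {i,r} use ∅
  n5 def {i} use ∅
  n6 def {i,j} use ∅
  n7 def {r} use {r}
  n8 def {i,r} use ∅

Live sets:
  live n0: ∅→{r,w}
  live n1: {r,w}→{i,r}
  live n2: ∅→∅
  live n3: {i,r}→{r}
  live n4: ∅→{r}
  live n5: {r}→{r}
  live n6: {r}→{r}
  live n7: {r}→∅
  live n8: ∅→∅

Conflict graph:
  i↔{r,w}
  j↔{r}
  r↔{i,j,w}
  w↔{i,r}

Colouring:
  clique {i,r,w} ⇒ need ≥ 3
  3-colouring: r0={r}  r1={i,j}  r2={w}
  χ = 3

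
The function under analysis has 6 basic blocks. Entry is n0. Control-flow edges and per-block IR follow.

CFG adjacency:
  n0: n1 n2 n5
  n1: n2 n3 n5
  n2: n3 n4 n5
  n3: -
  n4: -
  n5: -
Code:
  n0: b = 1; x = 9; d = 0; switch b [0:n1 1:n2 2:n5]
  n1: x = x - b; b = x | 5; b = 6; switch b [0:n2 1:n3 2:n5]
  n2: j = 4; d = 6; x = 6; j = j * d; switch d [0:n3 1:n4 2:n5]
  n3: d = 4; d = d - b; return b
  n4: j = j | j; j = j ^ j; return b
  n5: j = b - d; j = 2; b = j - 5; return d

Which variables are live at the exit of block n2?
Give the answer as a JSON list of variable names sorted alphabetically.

def/use:
  n0 def {b,d,x} use ∅
  n1 def {b,x} use {b,x}
  n2 def {d,j,x} use ∅
  n3 def {d} use {b}
  n4 def {j} use {b,j}
  n5 def {b,j} use {b,d}

Live sets:
  n0 li=∅ lo={b,d,x}
  n1 li={b,d,x} lo={b,d}
  n2 li={b} lo={b,d,j}
  n3 li={b} lo=∅
  n4 li={b,j} lo=∅
  n5 li={b,d} lo=∅

live-out(n2) = ["b", "d", "j"]

Answer: ["b", "d", "j"]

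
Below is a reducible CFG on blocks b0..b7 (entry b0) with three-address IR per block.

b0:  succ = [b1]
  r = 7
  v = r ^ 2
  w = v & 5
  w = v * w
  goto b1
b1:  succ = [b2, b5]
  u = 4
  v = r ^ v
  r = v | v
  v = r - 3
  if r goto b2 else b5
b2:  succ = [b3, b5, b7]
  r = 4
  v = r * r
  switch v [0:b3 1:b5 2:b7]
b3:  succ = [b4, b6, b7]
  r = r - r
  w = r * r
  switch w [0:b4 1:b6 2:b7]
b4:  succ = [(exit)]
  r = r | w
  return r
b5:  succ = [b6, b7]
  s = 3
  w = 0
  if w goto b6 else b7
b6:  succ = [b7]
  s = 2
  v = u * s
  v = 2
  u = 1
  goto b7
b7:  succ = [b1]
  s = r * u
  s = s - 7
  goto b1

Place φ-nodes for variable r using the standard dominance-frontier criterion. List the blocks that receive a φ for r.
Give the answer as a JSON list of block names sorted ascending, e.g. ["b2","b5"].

Answer: ["b1", "b5", "b6", "b7"]

Analysis:
idom tree: b1←b0 b2←b1 b3←b2 b4←b3 b5←b1 b6←b1 b7←b1
Dom at joins:
  b1: preds {b0,b7}: {b0} ∩ {b0,b1,b7} = {b0}; idom=b0
  b5: preds {b1,b2}: {b0,b1} ∩ {b0,b1,b2} = {b0,b1}; idom=b1
  b6: preds {b3,b5}: {b0,b1,b2,b3} ∩ {b0,b1,b5} = {b0,b1}; idom=b1
  b7: preds {b2,b3,b5,b6}: {b0,b1,b2} ∩ {b0,b1,b2,b3} ∩ {b0,b1,b5} ∩ {b0,b1,b6} = {b0,b1}; idom=b1

DF walk-up:
  b1←b0: walk · to b0
  b1←b7: walk b7→b1 to b0
  b5←b1: walk · to b1
  b5←b2: walk b2 to b1
  b6←b3: walk b3→b2 to b1
  b6←b5: walk b5 to b1
  b7←b2: walk b2 to b1
  b7←b3: walk b3→b2 to b1
  b7←b5: walk b5 to b1
  b7←b6: walk b6 to b1
  b0: DF=∅
  b1: DF={b1}
  b2: DF={b5,b6,b7}
  b3: DF={b6,b7}
  b4: DF=∅
  b5: DF={b6,b7}
  b6: DF={b7}
  b7: DF={b1}

φ for r: defs {b0,b1,b2,b3,b4}
  DF⁺ = {b1,b5,b6,b7}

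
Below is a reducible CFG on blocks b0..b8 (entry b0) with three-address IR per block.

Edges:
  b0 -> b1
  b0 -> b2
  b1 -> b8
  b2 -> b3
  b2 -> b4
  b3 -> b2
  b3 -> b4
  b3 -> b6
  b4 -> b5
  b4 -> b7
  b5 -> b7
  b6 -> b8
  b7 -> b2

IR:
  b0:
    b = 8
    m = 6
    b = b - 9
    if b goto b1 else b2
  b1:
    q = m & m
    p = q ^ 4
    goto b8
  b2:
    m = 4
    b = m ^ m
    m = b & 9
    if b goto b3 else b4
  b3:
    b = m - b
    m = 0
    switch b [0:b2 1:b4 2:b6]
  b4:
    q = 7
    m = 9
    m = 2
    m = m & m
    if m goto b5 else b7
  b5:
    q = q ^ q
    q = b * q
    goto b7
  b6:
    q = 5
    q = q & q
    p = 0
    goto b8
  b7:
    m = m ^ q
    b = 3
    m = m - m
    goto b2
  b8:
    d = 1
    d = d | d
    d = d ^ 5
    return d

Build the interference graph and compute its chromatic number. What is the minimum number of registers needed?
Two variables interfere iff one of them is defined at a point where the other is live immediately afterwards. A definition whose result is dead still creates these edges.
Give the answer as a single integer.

Block summaries:
  b0: {b,m} / ∅
  b1: {p,q} / {m}
  b2: {b,m} / ∅
  b3: {b,m} / {b,m}
  b4: {m,q} / ∅
  b5: {q} / {b,q}
  b6: {p,q} / ∅
  b7: {b,m} / {m,q}
  b8: {d} / ∅

Live sets:
  b0 li=∅ lo={m}
  b1 li={m} lo=∅
  b2 li=∅ lo={b,m}
  b3 li={b,m} lo={b}
  b4 li={b} lo={b,m,q}
  b5 li={b,m,q} lo={m,q}
  b6 li=∅ lo=∅
  b7 li={m,q} lo=∅
  b8 li=∅ lo=∅

Interference:
  b — {m,q}
  d — ∅
  m — {b,q}
  p — ∅
  q — {b,m}

Chromatic number:
  lower bound: {b,m,q} mutually conflict ⇒ χ ≥ 3
  3-colouring: c0={b,d,p}  c1={m}  c2={q}
  χ = 3

Answer: 3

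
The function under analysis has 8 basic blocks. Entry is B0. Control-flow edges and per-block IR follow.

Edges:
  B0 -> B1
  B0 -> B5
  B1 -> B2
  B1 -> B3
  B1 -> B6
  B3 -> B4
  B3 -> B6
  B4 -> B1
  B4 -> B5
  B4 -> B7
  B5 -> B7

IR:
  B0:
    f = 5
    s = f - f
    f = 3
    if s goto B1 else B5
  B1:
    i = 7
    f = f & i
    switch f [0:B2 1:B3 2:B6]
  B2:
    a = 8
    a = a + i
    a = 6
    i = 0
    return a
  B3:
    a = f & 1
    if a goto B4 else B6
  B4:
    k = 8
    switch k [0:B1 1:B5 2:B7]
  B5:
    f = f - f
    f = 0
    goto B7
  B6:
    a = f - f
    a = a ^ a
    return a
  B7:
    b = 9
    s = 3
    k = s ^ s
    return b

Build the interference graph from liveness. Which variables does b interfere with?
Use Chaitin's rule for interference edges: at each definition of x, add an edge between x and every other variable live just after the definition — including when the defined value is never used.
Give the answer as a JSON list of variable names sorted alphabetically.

def/use:
  B0 def {f,s} use ∅
  B1 def {f,i} use {f}
  B2 def {a,i} use {i}
  B3 def {a} use {f}
  B4 def {k} use ∅
  B5 def {f} use {f}
  B6 def {a} use {f}
  B7 def {b,k,s} use ∅

Backward fixpoint:
  live B0: ∅→{f}
  live B1: {f}→{f,i}
  live B2: {i}→∅
  live B3: {f}→{f}
  live B4: {f}→{f}
  live B5: {f}→∅
  live B6: {f}→∅
  live B7: ∅→∅

Interference:
  a↔{f,i}
  b↔{k,s}
  f↔{a,i,k,s}
  i↔{a,f}
  k↔{b,f}
  s↔{b,f}

N(b) = ["k", "s"]

Answer: ["k", "s"]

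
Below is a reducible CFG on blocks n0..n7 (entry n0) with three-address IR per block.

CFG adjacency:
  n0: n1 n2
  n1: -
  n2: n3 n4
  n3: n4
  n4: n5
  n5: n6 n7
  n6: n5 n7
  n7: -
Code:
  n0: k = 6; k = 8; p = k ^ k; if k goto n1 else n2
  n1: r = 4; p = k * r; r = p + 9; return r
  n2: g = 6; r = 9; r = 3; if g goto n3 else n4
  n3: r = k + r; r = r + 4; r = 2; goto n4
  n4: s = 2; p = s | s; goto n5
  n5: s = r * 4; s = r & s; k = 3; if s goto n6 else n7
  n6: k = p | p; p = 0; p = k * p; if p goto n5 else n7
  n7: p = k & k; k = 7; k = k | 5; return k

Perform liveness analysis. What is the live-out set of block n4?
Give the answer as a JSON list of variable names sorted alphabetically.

Block summaries:
  n0: {k,p} / ∅
  n1: {p,r} / {k}
  n2: {g,r} / ∅
  n3: {r} / {k,r}
  n4: {p,s} / ∅
  n5: {k,s} / {r}
  n6: {k,p} / {p}
  n7: {k,p} / {k}

Backward fixpoint:
  n0 li=∅ lo={k}
  n1 li={k} lo=∅
  n2 li={k} lo={k,r}
  n3 li={k,r} lo={r}
  n4 li={r} lo={p,r}
  n5 li={p,r} lo={k,p,r}
  n6 li={p,r} lo={k,p,r}
  n7 li={k} lo=∅

live-out(n4) = ["p", "r"]

Answer: ["p", "r"]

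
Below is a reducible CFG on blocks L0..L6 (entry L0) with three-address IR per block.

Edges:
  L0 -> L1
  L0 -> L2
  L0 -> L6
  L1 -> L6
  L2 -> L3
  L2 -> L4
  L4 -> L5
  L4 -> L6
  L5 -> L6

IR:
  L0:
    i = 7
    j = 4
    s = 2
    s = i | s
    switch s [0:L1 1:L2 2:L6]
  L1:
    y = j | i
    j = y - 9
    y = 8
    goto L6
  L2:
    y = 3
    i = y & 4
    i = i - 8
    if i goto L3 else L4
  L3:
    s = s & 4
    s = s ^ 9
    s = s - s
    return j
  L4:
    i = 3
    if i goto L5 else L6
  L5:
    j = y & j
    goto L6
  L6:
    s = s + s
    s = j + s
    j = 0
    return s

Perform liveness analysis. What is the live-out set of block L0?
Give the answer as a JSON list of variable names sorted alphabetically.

Answer: ["i", "j", "s"]

Derivation:
Per-block:
  L0 def {i,j,s} use ∅
  L1 def {j,y} use {i,j}
  L2 def {i,y} use ∅
  L3 def {s} use {j,s}
  L4 def {i} use ∅
  L5 def {j} use {j,y}
  L6 def {j,s} use {j,s}

Backward fixpoint:
  live L0: ∅→{i,j,s}
  live L1: {i,j,s}→{j,s}
  live L2: {j,s}→{j,s,y}
  live L3: {j,s}→∅
  live L4: {j,s,y}→{j,s,y}
  live L5: {j,s,y}→{j,s}
  live L6: {j,s}→∅

live-out(L0) = ["i", "j", "s"]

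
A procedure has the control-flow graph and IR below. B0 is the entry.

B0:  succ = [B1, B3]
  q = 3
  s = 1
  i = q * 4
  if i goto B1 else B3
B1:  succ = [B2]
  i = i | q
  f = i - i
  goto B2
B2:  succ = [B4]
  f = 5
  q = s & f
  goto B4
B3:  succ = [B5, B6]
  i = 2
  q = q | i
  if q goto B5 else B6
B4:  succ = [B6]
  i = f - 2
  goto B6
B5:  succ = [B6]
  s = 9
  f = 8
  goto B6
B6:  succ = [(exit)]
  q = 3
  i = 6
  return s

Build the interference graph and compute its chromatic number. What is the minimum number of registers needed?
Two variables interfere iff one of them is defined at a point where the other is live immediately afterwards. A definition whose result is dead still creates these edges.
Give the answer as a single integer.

Answer: 3

Working:
Per-block:
  B0: {i,q,s} / ∅
  B1: {f,i} / {i,q}
  B2: {f,q} / {s}
  B3: {i,q} / {q}
  B4: {i} / {f}
  B5: {f,s} / ∅
  B6: {i,q} / {s}

Liveness:
  B0: in=∅ out={i,q,s}
  B1: in={i,q,s} out={s}
  B2: in={s} out={f,s}
  B3: in={q,s} out={s}
  B4: in={f,s} out={s}
  B5: in=∅ out={s}
  B6: in={s} out=∅

Conflict graph:
  f↔{q,s}
  i↔{q,s}
  q↔{f,i,s}
  s↔{f,i,q}

Registers:
  clique {f,q,s} ⇒ need ≥ 3
  assign f→r2 i→r2 q→r0 s→r1 — no edge inside a register ⇒ χ ≤ 3
  χ = 3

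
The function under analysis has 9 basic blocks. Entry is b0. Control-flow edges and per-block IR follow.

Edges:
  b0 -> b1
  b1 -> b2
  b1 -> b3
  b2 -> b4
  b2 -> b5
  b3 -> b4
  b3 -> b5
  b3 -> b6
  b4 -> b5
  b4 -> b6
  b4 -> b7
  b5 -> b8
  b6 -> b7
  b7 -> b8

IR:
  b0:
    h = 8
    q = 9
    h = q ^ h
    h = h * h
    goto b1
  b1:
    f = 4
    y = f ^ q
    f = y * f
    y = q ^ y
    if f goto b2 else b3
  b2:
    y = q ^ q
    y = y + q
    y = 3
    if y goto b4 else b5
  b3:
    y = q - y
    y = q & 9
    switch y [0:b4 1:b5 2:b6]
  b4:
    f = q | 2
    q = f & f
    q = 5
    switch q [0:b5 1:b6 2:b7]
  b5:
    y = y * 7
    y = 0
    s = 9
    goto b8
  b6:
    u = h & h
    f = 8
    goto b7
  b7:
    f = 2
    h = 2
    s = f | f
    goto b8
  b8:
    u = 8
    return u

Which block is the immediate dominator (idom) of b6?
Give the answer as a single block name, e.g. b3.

Answer: b1

Derivation:
idom tree: b1←b0 b2←b1 b3←b1 b4←b1 b5←b1 b6←b1 b7←b1 b8←b1
Dom∩ at merges:
  b4: preds {b2,b3}: {b0,b1,b2} ∩ {b0,b1,b3} = {b0,b1}; idom=b1
  b5: preds {b2,b3,b4}: {b0,b1,b2} ∩ {b0,b1,b3} ∩ {b0,b1,b4} = {b0,b1}; idom=b1
  b6: preds {b3,b4}: {b0,b1,b3} ∩ {b0,b1,b4} = {b0,b1}; idom=b1
  b7: preds {b4,b6}: {b0,b1,b4} ∩ {b0,b1,b6} = {b0,b1}; idom=b1
  b8: preds {b5,b7}: {b0,b1,b5} ∩ {b0,b1,b7} = {b0,b1}; idom=b1

idom(b6) = b1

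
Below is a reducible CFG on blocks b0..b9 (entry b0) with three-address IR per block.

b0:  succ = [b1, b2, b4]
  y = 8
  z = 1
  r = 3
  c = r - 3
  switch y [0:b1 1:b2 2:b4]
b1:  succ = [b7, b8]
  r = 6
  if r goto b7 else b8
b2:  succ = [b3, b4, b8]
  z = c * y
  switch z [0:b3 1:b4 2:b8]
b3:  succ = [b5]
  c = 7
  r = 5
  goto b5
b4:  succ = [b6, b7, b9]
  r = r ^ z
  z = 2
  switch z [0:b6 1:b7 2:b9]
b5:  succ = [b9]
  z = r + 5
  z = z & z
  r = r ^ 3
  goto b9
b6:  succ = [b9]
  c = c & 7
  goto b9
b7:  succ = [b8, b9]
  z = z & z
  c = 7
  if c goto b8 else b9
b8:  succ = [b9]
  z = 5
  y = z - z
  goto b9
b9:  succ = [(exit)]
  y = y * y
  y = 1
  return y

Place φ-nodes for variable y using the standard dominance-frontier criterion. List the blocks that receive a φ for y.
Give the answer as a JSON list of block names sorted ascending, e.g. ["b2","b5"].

idom tree: b1←b0 b2←b0 b3←b2 b4←b0 b5←b3 b6←b4 b7←b0 b8←b0 b9←b0
Dom∩ at merges:
  b4: preds {b0,b2}: {b0} ∩ {b0,b2} = {b0}; idom=b0
  b7: preds {b1,b4}: {b0,b1} ∩ {b0,b4} = {b0}; idom=b0
  b8: preds {b1,b2,b7}: {b0,b1} ∩ {b0,b2} ∩ {b0,b7} = {b0}; idom=b0
  b9: preds {b4,b5,b6,b7,b8}: {b0,b4} ∩ {b0,b2,b3,b5} ∩ {b0,b4,b6} ∩ {b0,b7} ∩ {b0,b8} = {b0}; idom=b0

DF derivation:
  join b4 pred b0: · stop@b0
  join b4 pred b2: b2 stop@b0
  join b7 pred b1: b1 stop@b0
  join b7 pred b4: b4 stop@b0
  join b8 pred b1: b1 stop@b0
  join b8 pred b2: b2 stop@b0
  join b8 pred b7: b7 stop@b0
  join b9 pred b4: b4 stop@b0
  join b9 pred b5: b5→b3→b2 stop@b0
  join b9 pred b6: b6→b4 stop@b0
  join b9 pred b7: b7 stop@b0
  join b9 pred b8: b8 stop@b0
  b0 → ∅
  b1 → {b7,b8}
  b2 → {b4,b8,b9}
  b3 → {b9}
  b4 → {b7,b9}
  b5 → {b9}
  b6 → {b9}
  b7 → {b8,b9}
  b8 → {b9}
  b9 → ∅

φ for y: defs {b0,b8,b9}
  DF⁺ = {b9}

Answer: ["b9"]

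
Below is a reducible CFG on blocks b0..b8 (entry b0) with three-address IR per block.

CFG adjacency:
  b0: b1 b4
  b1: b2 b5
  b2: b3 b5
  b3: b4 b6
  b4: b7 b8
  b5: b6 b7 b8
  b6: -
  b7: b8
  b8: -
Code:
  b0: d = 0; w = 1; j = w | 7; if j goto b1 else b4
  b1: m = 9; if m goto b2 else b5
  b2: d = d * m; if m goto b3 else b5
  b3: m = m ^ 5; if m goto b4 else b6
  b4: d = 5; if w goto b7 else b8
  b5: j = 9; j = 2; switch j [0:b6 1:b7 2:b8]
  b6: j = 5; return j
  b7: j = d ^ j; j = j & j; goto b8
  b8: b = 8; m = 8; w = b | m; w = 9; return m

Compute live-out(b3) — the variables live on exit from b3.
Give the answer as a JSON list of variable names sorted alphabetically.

def/use:
  b0 def {d,j,w} use ∅
  b1 def {m} use ∅
  b2 def {d} use {d,m}
  b3 def {m} use {m}
  b4 def {d} use {w}
  b5 def {j} use ∅
  b6 def {j} use ∅
  b7 def {j} use {d,j}
  b8 def {b,m,w} use ∅

Backward fixpoint:
  b0 li=∅ lo={d,j,w}
  b1 li={d,j,w} lo={d,j,m,w}
  b2 li={d,j,m,w} lo={d,j,m,w}
  b3 li={j,m,w} lo={j,w}
  b4 li={j,w} lo={d,j}
  b5 li={d} lo={d,j}
  b6 li=∅ lo=∅
  b7 li={d,j} lo=∅
  b8 li=∅ lo=∅

live-out(b3) = ["j", "w"]

Answer: ["j", "w"]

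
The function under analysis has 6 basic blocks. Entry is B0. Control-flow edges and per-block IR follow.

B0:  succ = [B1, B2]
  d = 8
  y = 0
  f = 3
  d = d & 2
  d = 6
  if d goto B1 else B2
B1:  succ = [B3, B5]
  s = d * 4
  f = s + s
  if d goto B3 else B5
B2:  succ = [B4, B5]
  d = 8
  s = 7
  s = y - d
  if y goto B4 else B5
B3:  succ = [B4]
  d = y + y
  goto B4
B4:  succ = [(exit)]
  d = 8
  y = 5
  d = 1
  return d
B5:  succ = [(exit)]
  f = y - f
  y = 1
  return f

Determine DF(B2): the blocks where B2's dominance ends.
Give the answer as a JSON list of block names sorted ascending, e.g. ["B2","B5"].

Answer: ["B4", "B5"]

Derivation:
idom tree: B1←B0 B2←B0 B3←B1 B4←B0 B5←B0
Join-block Dom:
  B4: preds {B2,B3}: {B0,B2} ∩ {B0,B1,B3} = {B0}; idom=B0
  B5: preds {B1,B2}: {B0,B1} ∩ {B0,B2} = {B0}; idom=B0

DF walk-up:
  join B4 pred B2: B2 stop@B0
  join B4 pred B3: B3→B1 stop@B0
  join B5 pred B1: B1 stop@B0
  join B5 pred B2: B2 stop@B0
  B0 → ∅
  B1 → {B4,B5}
  B2 → {B4,B5}
  B3 → {B4}
  B4 → ∅
  B5 → ∅

DF(B2) = ["B4", "B5"]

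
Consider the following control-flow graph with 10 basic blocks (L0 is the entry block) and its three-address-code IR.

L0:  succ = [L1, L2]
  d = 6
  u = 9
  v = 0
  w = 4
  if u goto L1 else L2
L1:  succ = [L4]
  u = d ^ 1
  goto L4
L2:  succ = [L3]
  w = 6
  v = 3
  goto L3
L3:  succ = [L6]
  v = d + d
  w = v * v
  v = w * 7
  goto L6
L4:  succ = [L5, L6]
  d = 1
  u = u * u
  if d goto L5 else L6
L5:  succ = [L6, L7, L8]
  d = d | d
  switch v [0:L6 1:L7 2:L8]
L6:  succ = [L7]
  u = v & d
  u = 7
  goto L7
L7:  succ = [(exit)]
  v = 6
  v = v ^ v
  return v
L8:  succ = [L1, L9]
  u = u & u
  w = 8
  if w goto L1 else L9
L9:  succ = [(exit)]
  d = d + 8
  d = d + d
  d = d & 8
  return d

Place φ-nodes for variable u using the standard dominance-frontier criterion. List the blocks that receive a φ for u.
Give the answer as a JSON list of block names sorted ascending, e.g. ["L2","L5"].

Answer: ["L1", "L6", "L7"]

Derivation:
idom tree: L1←L0 L2←L0 L3←L2 L4←L1 L5←L4 L6←L0 L7←L0 L8←L5 L9←L8
Dom at joins:
  L1: preds {L0,L8}: {L0} ∩ {L0,L1,L4,L5,L8} = {L0}; idom=L0
  L6: preds {L3,L4,L5}: {L0,L2,L3} ∩ {L0,L1,L4} ∩ {L0,L1,L4,L5} = {L0}; idom=L0
  L7: preds {L5,L6}: {L0,L1,L4,L5} ∩ {L0,L6} = {L0}; idom=L0

Frontier:
  L1←L0: walk · to L0
  L1←L8: walk L8→L5→L4→L1 to L0
  L6←L3: walk L3→L2 to L0
  L6←L4: walk L4→L1 to L0
  L6←L5: walk L5→L4→L1 to L0
  L7←L5: walk L5→L4→L1 to L0
  L7←L6: walk L6 to L0
  L0 → ∅
  L1 → {L1,L6,L7}
  L2 → {L6}
  L3 → {L6}
  L4 → {L1,L6,L7}
  L5 → {L1,L6,L7}
  L6 → {L7}
  L7 → ∅
  L8 → {L1}
  L9 → ∅

φ for u: defs {L0,L1,L4,L6,L8}
  DF⁺ = {L1,L6,L7}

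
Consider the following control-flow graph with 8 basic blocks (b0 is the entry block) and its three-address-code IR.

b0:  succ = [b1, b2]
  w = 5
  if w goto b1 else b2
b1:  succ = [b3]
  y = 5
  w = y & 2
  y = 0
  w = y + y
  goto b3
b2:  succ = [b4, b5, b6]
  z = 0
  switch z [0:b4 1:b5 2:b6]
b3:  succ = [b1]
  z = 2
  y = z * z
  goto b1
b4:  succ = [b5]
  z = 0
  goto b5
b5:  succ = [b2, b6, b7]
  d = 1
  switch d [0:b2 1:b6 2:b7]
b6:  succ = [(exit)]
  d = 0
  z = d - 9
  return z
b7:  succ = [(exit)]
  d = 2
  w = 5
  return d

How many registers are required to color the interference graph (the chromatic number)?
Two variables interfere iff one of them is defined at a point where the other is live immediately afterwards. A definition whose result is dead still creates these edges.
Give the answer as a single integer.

Block summaries:
  b0 def {w} use ∅
  b1 def {w,y} use ∅
  b2 def {z} use ∅
  b3 def {y,z} use ∅
  b4 def {z} use ∅
  b5 def {d} use ∅
  b6 def {d,z} use ∅
  b7 def {d,w} use ∅

Live sets:
  b0 li=∅ lo=∅
  b1 li=∅ lo=∅
  b2 li=∅ lo=∅
  b3 li=∅ lo=∅
  b4 li=∅ lo=∅
  b5 li=∅ lo=∅
  b6 li=∅ lo=∅
  b7 li=∅ lo=∅

Interference:
  d: {w}
  w: {d}
  y: ∅
  z: ∅

Chromatic number:
  clique {d,w} ⇒ need ≥ 2
  assign d→c0 w→c1 y→c0 z→c0 — no edge inside a register ⇒ χ ≤ 2
  χ = 2

Answer: 2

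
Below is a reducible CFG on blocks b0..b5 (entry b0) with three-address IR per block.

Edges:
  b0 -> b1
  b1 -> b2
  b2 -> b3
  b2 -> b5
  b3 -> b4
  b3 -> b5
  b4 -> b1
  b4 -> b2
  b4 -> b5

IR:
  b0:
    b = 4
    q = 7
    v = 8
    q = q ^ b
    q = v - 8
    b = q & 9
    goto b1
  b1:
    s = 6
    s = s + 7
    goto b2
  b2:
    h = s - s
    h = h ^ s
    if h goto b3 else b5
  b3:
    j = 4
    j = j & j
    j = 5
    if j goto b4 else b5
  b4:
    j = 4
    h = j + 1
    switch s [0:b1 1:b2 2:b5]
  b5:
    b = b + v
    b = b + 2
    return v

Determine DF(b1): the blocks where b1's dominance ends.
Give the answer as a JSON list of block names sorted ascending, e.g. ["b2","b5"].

idom tree: b1←b0 b2←b1 b3←b2 b4←b3 b5←b2
Dom∩ at merges:
  b1: preds {b0,b4}: {b0} ∩ {b0,b1,b2,b3,b4} = {b0}; idom=b0
  b2: preds {b1,b4}: {b0,b1} ∩ {b0,b1,b2,b3,b4} = {b0,b1}; idom=b1
  b5: preds {b2,b3,b4}: {b0,b1,b2} ∩ {b0,b1,b2,b3} ∩ {b0,b1,b2,b3,b4} = {b0,b1,b2}; idom=b2

Frontier:
  b1←b0: walk · to b0
  b1←b4: walk b4→b3→b2→b1 to b0
  b2←b1: walk · to b1
  b2←b4: walk b4→b3→b2 to b1
  b5←b2: walk · to b2
  b5←b3: walk b3 to b2
  b5←b4: walk b4→b3 to b2
  b0: DF=∅
  b1: DF={b1}
  b2: DF={b1,b2}
  b3: DF={b1,b2,b5}
  b4: DF={b1,b2,b5}
  b5: DF=∅

DF(b1) = ["b1"]

Answer: ["b1"]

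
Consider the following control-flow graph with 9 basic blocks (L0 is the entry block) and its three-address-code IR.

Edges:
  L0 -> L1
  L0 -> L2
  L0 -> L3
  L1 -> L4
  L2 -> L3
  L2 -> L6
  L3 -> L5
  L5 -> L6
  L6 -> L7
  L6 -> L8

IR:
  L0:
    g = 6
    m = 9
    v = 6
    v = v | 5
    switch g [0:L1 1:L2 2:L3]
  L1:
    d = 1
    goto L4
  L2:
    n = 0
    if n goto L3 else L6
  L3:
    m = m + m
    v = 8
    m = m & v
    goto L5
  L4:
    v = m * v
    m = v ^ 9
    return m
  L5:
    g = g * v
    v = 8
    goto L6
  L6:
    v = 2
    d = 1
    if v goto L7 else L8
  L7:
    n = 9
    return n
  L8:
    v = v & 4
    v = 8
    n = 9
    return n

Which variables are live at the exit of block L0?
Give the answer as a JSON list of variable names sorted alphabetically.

Answer: ["g", "m", "v"]

Derivation:
Block summaries:
  L0: {g,m,v} / ∅
  L1: {d} / ∅
  L2: {n} / ∅
  L3: {m,v} / {m}
  L4: {m,v} / {m,v}
  L5: {g,v} / {g,v}
  L6: {d,v} / ∅
  L7: {n} / ∅
  L8: {n,v} / {v}

Backward fixpoint:
  L0: in=∅ out={g,m,v}
  L1: in={m,v} out={m,v}
  L2: in={g,m} out={g,m}
  L3: in={g,m} out={g,v}
  L4: in={m,v} out=∅
  L5: in={g,v} out=∅
  L6: in=∅ out={v}
  L7: in=∅ out=∅
  L8: in={v} out=∅

live-out(L0) = ["g", "m", "v"]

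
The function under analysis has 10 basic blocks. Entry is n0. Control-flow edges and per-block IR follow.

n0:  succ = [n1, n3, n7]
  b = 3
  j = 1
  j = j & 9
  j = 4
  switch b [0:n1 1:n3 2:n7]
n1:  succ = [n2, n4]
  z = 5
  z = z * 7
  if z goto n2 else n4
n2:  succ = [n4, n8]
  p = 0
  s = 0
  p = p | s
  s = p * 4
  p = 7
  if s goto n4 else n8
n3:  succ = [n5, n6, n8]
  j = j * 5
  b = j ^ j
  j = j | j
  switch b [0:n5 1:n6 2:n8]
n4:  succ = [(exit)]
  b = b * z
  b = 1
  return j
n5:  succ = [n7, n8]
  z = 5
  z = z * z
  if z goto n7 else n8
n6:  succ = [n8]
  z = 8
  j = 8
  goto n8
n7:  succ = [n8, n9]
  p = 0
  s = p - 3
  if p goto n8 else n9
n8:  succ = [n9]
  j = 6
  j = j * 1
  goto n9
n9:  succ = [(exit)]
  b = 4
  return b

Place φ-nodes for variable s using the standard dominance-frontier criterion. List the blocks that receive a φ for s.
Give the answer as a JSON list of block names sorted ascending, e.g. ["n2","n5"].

idom tree: n1←n0 n2←n1 n3←n0 n4←n1 n5←n3 n6←n3 n7←n0 n8←n0 n9←n0
Dom at joins:
  n4: preds {n1,n2}: {n0,n1} ∩ {n0,n1,n2} = {n0,n1}; idom=n1
  n7: preds {n0,n5}: {n0} ∩ {n0,n3,n5} = {n0}; idom=n0
  n8: preds {n2,n3,n5,n6,n7}: {n0,n1,n2} ∩ {n0,n3} ∩ {n0,n3,n5} ∩ {n0,n3,n6} ∩ {n0,n7} = {n0}; idom=n0
  n9: preds {n7,n8}: {n0,n7} ∩ {n0,n8} = {n0}; idom=n0

DF walk-up:
  n4←n1: walk · to n1
  n4←n2: walk n2 to n1
  n7←n0: walk · to n0
  n7←n5: walk n5→n3 to n0
  n8←n2: walk n2→n1 to n0
  n8←n3: walk n3 to n0
  n8←n5: walk n5→n3 to n0
  n8←n6: walk n6→n3 to n0
  n8←n7: walk n7 to n0
  n9←n7: walk n7 to n0
  n9←n8: walk n8 to n0
  n0 → ∅
  n1 → {n8}
  n2 → {n4,n8}
  n3 → {n7,n8}
  n4 → ∅
  n5 → {n7,n8}
  n6 → {n8}
  n7 → {n8,n9}
  n8 → {n9}
  n9 → ∅

φ for s: defs {n2,n7}
  DF⁺ = {n4,n8,n9}

Answer: ["n4", "n8", "n9"]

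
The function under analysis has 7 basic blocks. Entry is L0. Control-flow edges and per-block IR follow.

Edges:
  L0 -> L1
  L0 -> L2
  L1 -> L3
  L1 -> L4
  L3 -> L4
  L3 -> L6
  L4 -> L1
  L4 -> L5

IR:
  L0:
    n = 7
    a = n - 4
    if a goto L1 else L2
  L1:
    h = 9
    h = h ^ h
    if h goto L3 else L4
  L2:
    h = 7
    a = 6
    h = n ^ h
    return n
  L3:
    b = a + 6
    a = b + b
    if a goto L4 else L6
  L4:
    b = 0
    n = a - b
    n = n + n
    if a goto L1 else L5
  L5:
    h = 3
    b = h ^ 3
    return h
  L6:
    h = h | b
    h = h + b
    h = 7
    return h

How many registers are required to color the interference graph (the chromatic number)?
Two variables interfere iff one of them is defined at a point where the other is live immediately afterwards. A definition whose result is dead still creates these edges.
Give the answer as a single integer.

Answer: 3

Derivation:
def/use:
  L0: def={a,n} ue=∅
  L1: def={h} ue=∅
  L2: def={a,h} ue={n}
  L3: def={a,b} ue={a}
  L4: def={b,n} ue={a}
  L5: def={b,h} ue=∅
  L6: def={h} ue={b,h}

Live sets:
  L0 li=∅ lo={a,n}
  L1 li={a} lo={a,h}
  L2 li={n} lo=∅
  L3 li={a,h} lo={a,b,h}
  L4 li={a} lo={a}
  L5 li=∅ lo=∅
  L6 li={b,h} lo=∅

Interference:
  a — {b,h,n}
  b — {a,h}
  h — {a,b,n}
  n — {a,h}

Colouring:
  lower bound: {a,b,h} mutually conflict ⇒ χ ≥ 3
  assign a→R0 b→R2 h→R1 n→R2 — no edge inside a register ⇒ χ ≤ 3
  χ = 3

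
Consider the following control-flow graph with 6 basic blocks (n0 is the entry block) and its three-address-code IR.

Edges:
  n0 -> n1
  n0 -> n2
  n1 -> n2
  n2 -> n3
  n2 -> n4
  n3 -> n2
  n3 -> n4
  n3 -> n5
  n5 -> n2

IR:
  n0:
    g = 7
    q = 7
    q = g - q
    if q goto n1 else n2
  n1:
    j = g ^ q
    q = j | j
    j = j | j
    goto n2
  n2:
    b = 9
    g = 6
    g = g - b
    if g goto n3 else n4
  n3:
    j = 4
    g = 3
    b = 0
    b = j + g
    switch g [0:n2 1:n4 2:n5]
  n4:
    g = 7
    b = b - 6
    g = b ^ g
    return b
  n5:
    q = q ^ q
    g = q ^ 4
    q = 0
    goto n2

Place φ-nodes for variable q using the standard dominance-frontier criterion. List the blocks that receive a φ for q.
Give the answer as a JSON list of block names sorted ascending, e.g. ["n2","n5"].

Answer: ["n2"]

Working:
idom tree: n1←n0 n2←n0 n3←n2 n4←n2 n5←n3
Dom∩ at merges:
  n2: preds {n0,n1,n3,n5}: {n0} ∩ {n0,n1} ∩ {n0,n2,n3} ∩ {n0,n2,n3,n5} = {n0}; idom=n0
  n4: preds {n2,n3}: {n0,n2} ∩ {n0,n2,n3} = {n0,n2}; idom=n2

Frontier:
  join n2 pred n0: · stop@n0
  join n2 pred n1: n1 stop@n0
  join n2 pred n3: n3→n2 stop@n0
  join n2 pred n5: n5→n3→n2 stop@n0
  join n4 pred n2: · stop@n2
  join n4 pred n3: n3 stop@n2
  DF(n0)=∅
  DF(n1)={n2}
  DF(n2)={n2}
  DF(n3)={n2,n4}
  DF(n4)=∅
  DF(n5)={n2}

φ for q: defs {n0,n1,n5}
  DF⁺ = {n2}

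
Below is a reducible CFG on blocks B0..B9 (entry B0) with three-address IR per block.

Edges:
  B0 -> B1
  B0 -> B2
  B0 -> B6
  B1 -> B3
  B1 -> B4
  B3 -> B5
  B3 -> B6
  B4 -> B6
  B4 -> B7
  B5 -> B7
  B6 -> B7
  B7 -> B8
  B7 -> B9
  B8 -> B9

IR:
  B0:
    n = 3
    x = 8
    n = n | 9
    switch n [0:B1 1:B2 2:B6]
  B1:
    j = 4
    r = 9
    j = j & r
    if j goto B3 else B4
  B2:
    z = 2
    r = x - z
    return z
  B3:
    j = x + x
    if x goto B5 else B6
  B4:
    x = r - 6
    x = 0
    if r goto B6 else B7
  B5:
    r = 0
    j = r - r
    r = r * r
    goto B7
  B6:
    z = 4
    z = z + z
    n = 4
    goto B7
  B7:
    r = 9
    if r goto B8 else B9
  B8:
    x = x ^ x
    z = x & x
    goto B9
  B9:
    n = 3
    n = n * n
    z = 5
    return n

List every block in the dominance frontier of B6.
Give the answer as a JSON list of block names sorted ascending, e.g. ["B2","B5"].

idom tree: B1←B0 B2←B0 B3←B1 B4←B1 B5←B3 B6←B0 B7←B0 B8←B7 B9←B7
Dom∩ at merges:
  B6: preds {B0,B3,B4}: {B0} ∩ {B0,B1,B3} ∩ {B0,B1,B4} = {B0}; idom=B0
  B7: preds {B4,B5,B6}: {B0,B1,B4} ∩ {B0,B1,B3,B5} ∩ {B0,B6} = {B0}; idom=B0
  B9: preds {B7,B8}: {B0,B7} ∩ {B0,B7,B8} = {B0,B7}; idom=B7

Frontier:
  B6←B0: walk · to B0
  B6←B3: walk B3→B1 to B0
  B6←B4: walk B4→B1 to B0
  B7←B4: walk B4→B1 to B0
  B7←B5: walk B5→B3→B1 to B0
  B7←B6: walk B6 to B0
  B9←B7: walk · to B7
  B9←B8: walk B8 to B7
  B0: DF=∅
  B1: DF={B6,B7}
  B2: DF=∅
  B3: DF={B6,B7}
  B4: DF={B6,B7}
  B5: DF={B7}
  B6: DF={B7}
  B7: DF=∅
  B8: DF={B9}
  B9: DF=∅

DF(B6) = ["B7"]

Answer: ["B7"]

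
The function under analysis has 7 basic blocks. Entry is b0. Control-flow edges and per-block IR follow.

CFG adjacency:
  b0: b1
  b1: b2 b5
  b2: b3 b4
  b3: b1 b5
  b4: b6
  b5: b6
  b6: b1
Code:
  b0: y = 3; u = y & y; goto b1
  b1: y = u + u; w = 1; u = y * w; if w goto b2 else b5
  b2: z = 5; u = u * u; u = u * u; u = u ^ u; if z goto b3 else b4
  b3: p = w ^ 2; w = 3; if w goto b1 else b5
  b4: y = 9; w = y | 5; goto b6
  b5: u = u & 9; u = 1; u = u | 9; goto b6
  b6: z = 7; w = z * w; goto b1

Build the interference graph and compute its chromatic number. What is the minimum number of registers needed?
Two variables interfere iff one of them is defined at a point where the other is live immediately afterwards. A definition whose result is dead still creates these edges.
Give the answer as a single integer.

Answer: 3

Analysis:
Per-block:
  b0: def={u,y} ue=∅
  b1: def={u,w,y} ue={u}
  b2: def={u,z} ue={u}
  b3: def={p,w} ue={w}
  b4: def={w,y} ue=∅
  b5: def={u} ue={u}
  b6: def={w,z} ue={w}

Backward fixpoint:
  b0: in=∅ out={u}
  b1: in={u} out={u,w}
  b2: in={u,w} out={u,w}
  b3: in={u,w} out={u,w}
  b4: in={u} out={u,w}
  b5: in={u,w} out={u,w}
  b6: in={u,w} out={u}

Interference:
  p — {u}
  u — {p,w,y,z}
  w — {u,y,z}
  y — {u,w}
  z — {u,w}

Colouring:
  clique {u,w,y} ⇒ need ≥ 3
  assign p→r1 u→r0 w→r1 y→r2 z→r2 — no edge inside a register ⇒ χ ≤ 3
  χ = 3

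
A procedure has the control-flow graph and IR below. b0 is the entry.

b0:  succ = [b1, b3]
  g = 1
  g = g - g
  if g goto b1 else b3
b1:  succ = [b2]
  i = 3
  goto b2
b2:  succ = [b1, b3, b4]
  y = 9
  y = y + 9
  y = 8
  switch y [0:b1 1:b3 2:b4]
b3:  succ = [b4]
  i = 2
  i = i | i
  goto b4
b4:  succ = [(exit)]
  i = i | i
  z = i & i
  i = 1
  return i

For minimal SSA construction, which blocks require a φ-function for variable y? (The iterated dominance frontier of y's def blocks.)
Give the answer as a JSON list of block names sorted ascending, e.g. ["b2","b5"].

Answer: ["b1", "b3", "b4"]

Derivation:
idom tree: b1←b0 b2←b1 b3←b0 b4←b0
Dom∩ at merges:
  b1: preds {b0,b2}: {b0} ∩ {b0,b1,b2} = {b0}; idom=b0
  b3: preds {b0,b2}: {b0} ∩ {b0,b1,b2} = {b0}; idom=b0
  b4: preds {b2,b3}: {b0,b1,b2} ∩ {b0,b3} = {b0}; idom=b0

DF derivation:
  join b1 pred b0: · stop@b0
  join b1 pred b2: b2→b1 stop@b0
  join b3 pred b0: · stop@b0
  join b3 pred b2: b2→b1 stop@b0
  join b4 pred b2: b2→b1 stop@b0
  join b4 pred b3: b3 stop@b0
  b0 → ∅
  b1 → {b1,b3,b4}
  b2 → {b1,b3,b4}
  b3 → {b4}
  b4 → ∅

φ for y: defs {b2}
  DF⁺ = {b1,b3,b4}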